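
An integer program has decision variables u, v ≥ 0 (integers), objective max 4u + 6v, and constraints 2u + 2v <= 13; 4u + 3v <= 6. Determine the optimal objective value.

12

(u,v)=(0,2): 2·0+2·2=4≤13, 4·0+3·2=6≤6, objective 12.
(u,v)=(0,1): 2·0+2·1=2≤13, 4·0+3·1=3≤6, objective 6.
No feasible integer point exceeds 12.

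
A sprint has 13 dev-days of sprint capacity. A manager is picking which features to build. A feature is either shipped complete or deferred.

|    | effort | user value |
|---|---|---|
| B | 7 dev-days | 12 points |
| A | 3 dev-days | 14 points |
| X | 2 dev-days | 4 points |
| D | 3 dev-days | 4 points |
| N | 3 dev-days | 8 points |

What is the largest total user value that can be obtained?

Allowing fractional choices, the relaxed optimum would be about 34.6, but features are indivisible.
B + A + X: effort 7 + 3 + 2 = 12 ≤ 13, user value 12 + 14 + 4 = 30.
B + A + N: effort 7 + 3 + 3 = 13 ≤ 13, user value 12 + 14 + 8 = 34.
A + X + D + N: effort 3 + 2 + 3 + 3 = 11 ≤ 13, user value 14 + 4 + 4 + 8 = 30.
Best is B, A, and N with total user value 34.

34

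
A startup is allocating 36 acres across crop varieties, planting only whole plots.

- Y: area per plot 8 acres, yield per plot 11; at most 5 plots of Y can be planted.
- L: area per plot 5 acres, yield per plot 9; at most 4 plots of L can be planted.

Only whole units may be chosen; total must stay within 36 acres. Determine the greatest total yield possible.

58

This is a bounded integer knapsack.
Take 2×Y and 4×L: area 36 ≤ 36, yield 2·11 + 4·9 = 58.
L has the best ratio (9/5) and is taken to its limit of 4; remaining capacity is filled optimally with the others.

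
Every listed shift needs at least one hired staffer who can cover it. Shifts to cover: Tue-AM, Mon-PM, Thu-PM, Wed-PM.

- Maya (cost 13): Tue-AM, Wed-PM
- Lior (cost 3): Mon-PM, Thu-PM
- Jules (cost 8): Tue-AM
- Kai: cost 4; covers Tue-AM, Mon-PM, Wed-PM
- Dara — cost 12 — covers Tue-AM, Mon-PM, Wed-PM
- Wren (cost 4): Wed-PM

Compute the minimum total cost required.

7

This is an integer covering problem.
Choose Lior and Kai: together they cover Tue-AM, Mon-PM, Thu-PM, Wed-PM — every shift.
Total cost: 3 + 4 = 7.
No cover costs less than 7.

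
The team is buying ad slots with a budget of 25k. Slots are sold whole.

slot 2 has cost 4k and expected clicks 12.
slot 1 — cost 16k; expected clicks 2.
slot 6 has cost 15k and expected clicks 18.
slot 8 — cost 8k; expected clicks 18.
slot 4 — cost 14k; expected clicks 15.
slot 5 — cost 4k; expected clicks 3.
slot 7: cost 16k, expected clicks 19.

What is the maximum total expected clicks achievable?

Allowing fractional choices, the relaxed optimum would be about 45.6, but ad slots are indivisible.
slot 6 + slot 8: cost 15 + 8 = 23 ≤ 25, expected clicks 18 + 18 = 36.
slot 8 + slot 7: cost 8 + 16 = 24 ≤ 25, expected clicks 18 + 19 = 37.
slot 2 + slot 5 + slot 7: cost 4 + 4 + 16 = 24 ≤ 25, expected clicks 12 + 3 + 19 = 34.
Best is slot 8 and slot 7 with total expected clicks 37.

37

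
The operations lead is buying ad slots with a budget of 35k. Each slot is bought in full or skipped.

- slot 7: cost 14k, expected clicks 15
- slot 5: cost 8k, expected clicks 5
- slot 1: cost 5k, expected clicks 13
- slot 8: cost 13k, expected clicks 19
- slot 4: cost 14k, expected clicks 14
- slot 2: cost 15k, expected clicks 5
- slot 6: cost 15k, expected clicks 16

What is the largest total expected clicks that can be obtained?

48

slot 7 + slot 1 + slot 8: cost 14 + 5 + 13 = 32 ≤ 35, expected clicks 15 + 13 + 19 = 47.
slot 1 + slot 8 + slot 6: cost 5 + 13 + 15 = 33 ≤ 35, expected clicks 13 + 19 + 16 = 48.
slot 1 + slot 8 + slot 4: cost 5 + 13 + 14 = 32 ≤ 35, expected clicks 13 + 19 + 14 = 46.
Best is slot 1, slot 8, and slot 6 with total expected clicks 48.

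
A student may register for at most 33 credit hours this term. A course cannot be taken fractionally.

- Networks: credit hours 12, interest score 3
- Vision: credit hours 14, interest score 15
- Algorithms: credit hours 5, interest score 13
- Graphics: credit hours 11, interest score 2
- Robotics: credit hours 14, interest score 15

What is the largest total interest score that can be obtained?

Networks + Vision + Algorithms: credit hours 12 + 14 + 5 = 31 ≤ 33, interest score 3 + 15 + 13 = 31.
Networks + Algorithms + Robotics: credit hours 12 + 5 + 14 = 31 ≤ 33, interest score 3 + 13 + 15 = 31.
Vision + Algorithms + Robotics: credit hours 14 + 5 + 14 = 33 ≤ 33, interest score 15 + 13 + 15 = 43.
Best is Vision, Algorithms, and Robotics with total interest score 43.

43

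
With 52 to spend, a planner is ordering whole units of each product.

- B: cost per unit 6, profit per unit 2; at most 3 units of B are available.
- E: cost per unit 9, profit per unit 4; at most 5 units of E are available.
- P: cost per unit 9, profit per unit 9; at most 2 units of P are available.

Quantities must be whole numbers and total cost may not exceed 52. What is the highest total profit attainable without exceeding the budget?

This is a bounded integer knapsack.
1×B, 3×E, and 2×P: cost 51 ≤ 52, profit 1·2 + 3·4 + 2·9 = 32.
3×E and 2×P: cost 45 ≤ 52, profit 3·4 + 2·9 = 30.
Best is 32.

32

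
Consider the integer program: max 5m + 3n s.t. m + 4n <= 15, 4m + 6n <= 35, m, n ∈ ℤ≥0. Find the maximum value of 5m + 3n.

(m,n)=(8,0): 1·8+4·0=8≤15, 4·8+6·0=32≤35, objective 40.
(m,n)=(7,1): 1·7+4·1=11≤15, 4·7+6·1=34≤35, objective 38.
(m,n)=(7,0): 1·7+4·0=7≤15, 4·7+6·0=28≤35, objective 35.
No feasible integer point exceeds 40.

40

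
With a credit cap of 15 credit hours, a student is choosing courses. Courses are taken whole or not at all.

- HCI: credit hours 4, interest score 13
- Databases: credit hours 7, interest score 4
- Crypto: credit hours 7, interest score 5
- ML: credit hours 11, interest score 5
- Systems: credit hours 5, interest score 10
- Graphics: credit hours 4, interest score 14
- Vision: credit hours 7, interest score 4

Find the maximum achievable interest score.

Take HCI, Systems, and Graphics: credit hours 4 + 5 + 4 = 13 ≤ 15, interest score 13 + 10 + 14 = 37.
No other feasible combination does better.

37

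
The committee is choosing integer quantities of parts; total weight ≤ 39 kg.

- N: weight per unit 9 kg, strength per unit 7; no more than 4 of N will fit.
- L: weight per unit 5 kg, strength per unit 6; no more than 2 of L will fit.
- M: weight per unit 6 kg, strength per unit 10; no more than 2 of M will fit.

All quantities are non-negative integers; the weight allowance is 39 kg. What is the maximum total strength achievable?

41

This is a bounded integer knapsack.
2×N, 1×L, and 2×M: weight 35 ≤ 39, strength 2·7 + 1·6 + 2·10 = 40.
3×N and 2×M: weight 39 ≤ 39, strength 3·7 + 2·10 = 41.
Best is 41.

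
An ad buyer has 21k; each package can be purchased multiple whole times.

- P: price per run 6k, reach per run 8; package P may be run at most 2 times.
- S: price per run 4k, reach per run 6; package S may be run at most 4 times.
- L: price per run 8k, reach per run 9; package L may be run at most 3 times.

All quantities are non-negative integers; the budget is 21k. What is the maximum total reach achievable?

28

Take 2×P and 2×S: price 20 ≤ 21, reach 2·8 + 2·6 = 28.
No other integer combination yields more.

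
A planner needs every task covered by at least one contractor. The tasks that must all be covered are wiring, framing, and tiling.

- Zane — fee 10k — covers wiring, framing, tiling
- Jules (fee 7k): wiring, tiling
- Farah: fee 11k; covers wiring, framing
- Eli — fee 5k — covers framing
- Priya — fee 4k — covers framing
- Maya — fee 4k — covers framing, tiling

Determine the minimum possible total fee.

10

This is an integer covering problem.
The greedy cost-per-new-task heuristic would pick Maya and Jules for 11, but a cheaper cover exists.
Zane alone covers wiring, framing, tiling — every task.
Total fee: 10.
No cover costs less than 10.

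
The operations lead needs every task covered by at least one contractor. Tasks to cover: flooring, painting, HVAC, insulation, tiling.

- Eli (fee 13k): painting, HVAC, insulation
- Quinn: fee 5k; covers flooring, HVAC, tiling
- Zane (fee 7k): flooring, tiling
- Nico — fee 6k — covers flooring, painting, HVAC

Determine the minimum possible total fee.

18

The greedy cost-per-new-task heuristic would pick Quinn, Nico, and Eli for 24, but a cheaper cover exists.
Choose Eli and Quinn: together they cover flooring, painting, HVAC, insulation, tiling — every task.
Total fee: 13 + 5 = 18.
No cover costs less than 18.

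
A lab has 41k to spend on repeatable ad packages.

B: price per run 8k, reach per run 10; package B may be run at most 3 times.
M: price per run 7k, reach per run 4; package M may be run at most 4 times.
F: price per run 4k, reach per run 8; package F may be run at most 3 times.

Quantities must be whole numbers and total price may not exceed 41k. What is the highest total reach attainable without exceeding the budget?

54

Take 3×B and 3×F: price 36 ≤ 41, reach 3·10 + 3·8 = 54.
F has the best ratio (8/4) and is taken to its limit of 3; remaining capacity is filled optimally with the others.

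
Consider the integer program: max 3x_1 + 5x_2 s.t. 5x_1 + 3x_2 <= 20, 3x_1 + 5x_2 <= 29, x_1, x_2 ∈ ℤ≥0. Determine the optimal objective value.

28

Relaxing integrality, the LP optimum is 29.00 at (x_1,x_2) = (0, 5.8), which is not an integer point.
(x_1,x_2)=(1,5): 5·1+3·5=20≤20, 3·1+5·5=28≤29, objective 28.
(x_1,x_2)=(0,5): 5·0+3·5=15≤20, 3·0+5·5=25≤29, objective 25.
(x_1,x_2)=(1,4): 5·1+3·4=17≤20, 3·1+5·4=23≤29, objective 23.
(x_1,x_2)=(0,4): 5·0+3·4=12≤20, 3·0+5·4=20≤29, objective 20.
The best lattice point is (1,5), giving 28.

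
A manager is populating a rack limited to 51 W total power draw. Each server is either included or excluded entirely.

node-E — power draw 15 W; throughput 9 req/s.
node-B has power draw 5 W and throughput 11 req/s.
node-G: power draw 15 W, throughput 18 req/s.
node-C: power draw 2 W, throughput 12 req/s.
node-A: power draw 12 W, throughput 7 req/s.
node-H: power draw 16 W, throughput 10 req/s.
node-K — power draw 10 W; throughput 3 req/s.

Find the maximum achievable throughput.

58

node-E + node-B + node-G + node-C + node-A: power draw 15 + 5 + 15 + 2 + 12 = 49 ≤ 51, throughput 9 + 11 + 18 + 12 + 7 = 57.
node-B + node-G + node-C + node-A + node-H: power draw 5 + 15 + 2 + 12 + 16 = 50 ≤ 51, throughput 11 + 18 + 12 + 7 + 10 = 58.
Best is node-B, node-G, node-C, node-A, and node-H with total throughput 58.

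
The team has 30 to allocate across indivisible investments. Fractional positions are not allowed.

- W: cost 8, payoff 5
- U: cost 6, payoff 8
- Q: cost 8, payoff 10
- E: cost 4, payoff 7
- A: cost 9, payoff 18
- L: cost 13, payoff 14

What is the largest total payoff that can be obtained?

Take U, Q, E, and A: cost 6 + 8 + 4 + 9 = 27 ≤ 30, payoff 8 + 10 + 7 + 18 = 43.
No other feasible combination does better.

43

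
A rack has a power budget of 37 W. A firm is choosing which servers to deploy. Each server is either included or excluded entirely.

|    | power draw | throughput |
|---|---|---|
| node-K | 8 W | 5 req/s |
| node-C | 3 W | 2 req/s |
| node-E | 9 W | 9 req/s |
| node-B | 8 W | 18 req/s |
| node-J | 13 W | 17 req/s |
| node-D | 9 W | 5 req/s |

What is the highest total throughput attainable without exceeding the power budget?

46

Take node-C, node-E, node-B, and node-J: power draw 3 + 9 + 8 + 13 = 33 ≤ 37, throughput 2 + 9 + 18 + 17 = 46.
No other feasible combination does better.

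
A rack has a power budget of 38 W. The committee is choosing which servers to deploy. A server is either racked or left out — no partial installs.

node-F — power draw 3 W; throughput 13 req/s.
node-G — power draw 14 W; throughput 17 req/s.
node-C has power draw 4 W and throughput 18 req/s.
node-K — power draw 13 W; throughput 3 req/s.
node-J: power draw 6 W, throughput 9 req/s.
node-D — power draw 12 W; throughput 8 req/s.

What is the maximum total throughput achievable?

57

Take node-F, node-G, node-C, and node-J: power draw 3 + 14 + 4 + 6 = 27 ≤ 38, throughput 13 + 17 + 18 + 9 = 57.
No other feasible combination does better.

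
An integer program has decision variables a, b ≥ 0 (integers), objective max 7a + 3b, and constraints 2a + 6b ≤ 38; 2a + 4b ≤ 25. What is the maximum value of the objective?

(a,b)=(12,0) is feasible, giving 84.
(a,b)=(11,0) is feasible, giving 77.
No feasible integer point exceeds 84.

84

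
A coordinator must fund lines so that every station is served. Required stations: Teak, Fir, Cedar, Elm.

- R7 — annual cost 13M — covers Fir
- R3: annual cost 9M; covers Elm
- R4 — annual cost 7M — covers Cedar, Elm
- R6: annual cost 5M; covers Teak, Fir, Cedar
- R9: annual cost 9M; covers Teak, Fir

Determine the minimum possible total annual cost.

12

Choose R4 and R6: together they cover Teak, Fir, Cedar, Elm — every station.
Total annual cost: 7 + 5 = 12.
No cover costs less than 12.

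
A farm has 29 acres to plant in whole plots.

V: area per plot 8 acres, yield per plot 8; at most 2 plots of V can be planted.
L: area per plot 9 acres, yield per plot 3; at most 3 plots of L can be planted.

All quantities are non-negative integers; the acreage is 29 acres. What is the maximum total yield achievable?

Take 2×V and 1×L: area 25 ≤ 29, yield 2·8 + 1·3 = 19.
V has the best ratio (8/8) and is taken to its limit of 2; remaining capacity is filled optimally with the others.

19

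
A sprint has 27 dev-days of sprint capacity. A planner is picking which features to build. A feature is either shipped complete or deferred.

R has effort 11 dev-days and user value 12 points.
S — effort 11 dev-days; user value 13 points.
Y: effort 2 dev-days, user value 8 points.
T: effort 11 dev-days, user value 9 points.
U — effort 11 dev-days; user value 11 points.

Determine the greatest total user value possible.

33

Treat it as a binary knapsack problem.
Allowing fractional choices, the relaxed optimum would be about 36.0, but features are indivisible.
R + S + Y: effort 11 + 11 + 2 = 24 ≤ 27, user value 12 + 13 + 8 = 33.
R + Y + U: effort 11 + 2 + 11 = 24 ≤ 27, user value 12 + 8 + 11 = 31.
S + Y + U: effort 11 + 2 + 11 = 24 ≤ 27, user value 13 + 8 + 11 = 32.
Best is R, S, and Y with total user value 33.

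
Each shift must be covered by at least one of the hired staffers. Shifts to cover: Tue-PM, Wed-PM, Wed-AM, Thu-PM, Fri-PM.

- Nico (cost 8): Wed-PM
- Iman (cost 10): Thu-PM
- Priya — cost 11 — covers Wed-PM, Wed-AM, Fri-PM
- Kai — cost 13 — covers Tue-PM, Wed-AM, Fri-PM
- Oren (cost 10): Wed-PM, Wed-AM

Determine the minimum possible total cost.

31

The greedy cost-per-new-shift heuristic would pick Priya, Iman, and Kai for 34, but a cheaper cover exists.
Choose Nico, Iman, and Kai: together they cover Tue-PM, Wed-PM, Wed-AM, Thu-PM, Fri-PM — every shift.
Total cost: 8 + 10 + 13 = 31.
No cover costs less than 31.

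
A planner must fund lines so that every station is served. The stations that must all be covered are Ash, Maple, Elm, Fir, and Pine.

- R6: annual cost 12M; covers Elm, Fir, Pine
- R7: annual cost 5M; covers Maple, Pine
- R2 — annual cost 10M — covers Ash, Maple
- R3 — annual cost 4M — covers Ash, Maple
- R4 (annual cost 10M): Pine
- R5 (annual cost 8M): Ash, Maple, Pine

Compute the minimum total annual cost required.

Choose R6 and R3: together they cover Ash, Maple, Elm, Fir, Pine — every station.
Total annual cost: 12 + 4 = 16.
No cover costs less than 16.

16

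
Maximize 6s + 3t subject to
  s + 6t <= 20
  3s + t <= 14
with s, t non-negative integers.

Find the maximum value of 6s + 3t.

30

Relaxing integrality, the LP optimum is 30.71 at (s,t) = (3.76, 2.71), which is not an integer point.
(s,t)=(4,2): 1·4+6·2=16≤20, 3·4+1·2=14≤14, objective 30.
(s,t)=(4,1): 1·4+6·1=10≤20, 3·4+1·1=13≤14, objective 27.
(s,t)=(3,2): 1·3+6·2=15≤20, 3·3+1·2=11≤14, objective 24.
Maximum is 30 at (s,t)=(4,2).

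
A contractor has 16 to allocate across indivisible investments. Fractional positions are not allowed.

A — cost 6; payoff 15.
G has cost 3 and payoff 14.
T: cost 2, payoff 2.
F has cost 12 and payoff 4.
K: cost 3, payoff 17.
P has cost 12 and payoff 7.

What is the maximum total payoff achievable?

48

Take A, G, T, and K: cost 6 + 3 + 2 + 3 = 14 ≤ 16, payoff 15 + 14 + 2 + 17 = 48.
No other feasible combination does better.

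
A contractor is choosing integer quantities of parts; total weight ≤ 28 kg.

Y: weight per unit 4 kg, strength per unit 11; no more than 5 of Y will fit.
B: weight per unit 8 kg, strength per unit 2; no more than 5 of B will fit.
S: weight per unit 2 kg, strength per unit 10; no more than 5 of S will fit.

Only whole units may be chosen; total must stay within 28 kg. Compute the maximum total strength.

95

S has the best ratio (10/2); taking only S gives at most 5×10 = 50 (stopped by the supply cap of 5).
Mixing does better — 5×Y and 4×S: weight 28 ≤ 28, strength 5·11 + 4·10 = 95.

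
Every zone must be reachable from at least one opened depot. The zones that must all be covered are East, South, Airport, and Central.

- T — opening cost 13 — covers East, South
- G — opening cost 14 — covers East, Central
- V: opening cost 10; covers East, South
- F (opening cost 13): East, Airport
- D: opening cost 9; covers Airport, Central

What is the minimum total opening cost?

19

Choose V and D: together they cover East, South, Airport, Central — every zone.
Total opening cost: 10 + 9 = 19.
No cover costs less than 19.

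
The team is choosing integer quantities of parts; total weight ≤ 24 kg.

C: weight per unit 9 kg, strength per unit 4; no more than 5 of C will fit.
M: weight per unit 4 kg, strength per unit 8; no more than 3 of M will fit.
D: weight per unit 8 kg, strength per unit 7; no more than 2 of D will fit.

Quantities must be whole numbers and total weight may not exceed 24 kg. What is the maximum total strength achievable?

31

This is a bounded integer knapsack.
3×M and 1×D: weight 20 ≤ 24, strength 3·8 + 1·7 = 31.
2×M and 2×D: weight 24 ≤ 24, strength 2·8 + 2·7 = 30.
Best is 31.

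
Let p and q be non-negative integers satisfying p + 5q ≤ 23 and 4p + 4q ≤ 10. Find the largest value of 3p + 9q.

The continuous relaxation peaks at (0, 2.5) with value 22.50; rounding to a feasible lattice point costs some objective.
(p,q)=(0,2): 1·0+5·2=10≤23, 4·0+4·2=8≤10, objective 18.
(p,q)=(1,1): 1·1+5·1=6≤23, 4·1+4·1=8≤10, objective 12.
Maximum is 18 at (p,q)=(0,2).

18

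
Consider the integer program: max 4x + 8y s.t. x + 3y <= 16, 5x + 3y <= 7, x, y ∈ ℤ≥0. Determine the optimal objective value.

Relaxing integrality, the LP optimum is 18.67 at (x,y) = (0, 2.33), which is not an integer point.
(x,y)=(0,2): 1·0+3·2=6≤16, 5·0+3·2=6≤7, objective 16.
(x,y)=(0,1): 1·0+3·1=3≤16, 5·0+3·1=3≤7, objective 8.
No feasible integer point exceeds 16.

16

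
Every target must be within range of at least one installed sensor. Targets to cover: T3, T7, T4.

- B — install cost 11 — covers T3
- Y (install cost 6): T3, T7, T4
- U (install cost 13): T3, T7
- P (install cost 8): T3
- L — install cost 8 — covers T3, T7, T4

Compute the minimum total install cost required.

6

Y alone covers T3, T7, T4 — every target.
Total install cost: 6.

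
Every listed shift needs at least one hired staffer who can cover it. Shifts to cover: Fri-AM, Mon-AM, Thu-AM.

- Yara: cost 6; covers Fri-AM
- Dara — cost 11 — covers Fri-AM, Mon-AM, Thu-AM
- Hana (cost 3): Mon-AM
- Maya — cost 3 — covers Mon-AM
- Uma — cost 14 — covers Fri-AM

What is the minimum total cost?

11

The greedy cost-per-new-shift heuristic would pick Hana and Dara for 14, but a cheaper cover exists.
Dara alone covers Fri-AM, Mon-AM, Thu-AM — every shift.
Total cost: 11.
No cover costs less than 11.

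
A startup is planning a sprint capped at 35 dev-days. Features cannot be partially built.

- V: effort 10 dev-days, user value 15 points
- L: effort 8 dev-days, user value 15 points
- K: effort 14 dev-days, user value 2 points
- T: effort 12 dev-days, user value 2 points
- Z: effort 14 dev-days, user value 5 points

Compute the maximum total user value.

Take V, L, and Z: effort 10 + 8 + 14 = 32 ≤ 35, user value 15 + 15 + 5 = 35.
No other feasible combination does better.

35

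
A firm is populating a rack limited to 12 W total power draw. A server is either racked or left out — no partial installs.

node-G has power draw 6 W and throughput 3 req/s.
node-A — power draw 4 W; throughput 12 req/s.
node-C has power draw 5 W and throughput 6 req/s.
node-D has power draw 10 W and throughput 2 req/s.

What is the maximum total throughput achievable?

18

node-G + node-A: power draw 6 + 4 = 10 ≤ 12, throughput 3 + 12 = 15.
node-A + node-C: power draw 4 + 5 = 9 ≤ 12, throughput 12 + 6 = 18.
Best is node-A and node-C with total throughput 18.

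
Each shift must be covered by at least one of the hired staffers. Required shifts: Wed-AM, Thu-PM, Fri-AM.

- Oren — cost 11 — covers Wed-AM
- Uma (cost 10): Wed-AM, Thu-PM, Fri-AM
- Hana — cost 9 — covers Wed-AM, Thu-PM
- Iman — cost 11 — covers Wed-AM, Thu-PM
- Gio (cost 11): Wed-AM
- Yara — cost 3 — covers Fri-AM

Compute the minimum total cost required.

10

This is an integer covering problem.
The greedy cost-per-new-shift heuristic would pick Yara and Hana for 12, but a cheaper cover exists.
Uma alone covers Wed-AM, Thu-PM, Fri-AM — every shift.
Total cost: 10.
No cover costs less than 10.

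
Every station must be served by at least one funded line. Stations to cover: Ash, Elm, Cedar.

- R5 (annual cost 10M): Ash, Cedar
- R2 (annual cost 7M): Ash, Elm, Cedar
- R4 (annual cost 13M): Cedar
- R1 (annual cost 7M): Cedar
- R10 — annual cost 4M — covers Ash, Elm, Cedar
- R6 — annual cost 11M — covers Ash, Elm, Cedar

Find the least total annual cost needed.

R10 alone covers Ash, Elm, Cedar — every station.
Total annual cost: 4.
No cover costs less than 4.

4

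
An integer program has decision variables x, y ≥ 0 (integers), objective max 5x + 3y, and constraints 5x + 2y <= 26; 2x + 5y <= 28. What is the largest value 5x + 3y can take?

29

(x,y)=(4,3): 5·4+2·3=26≤26, 2·4+5·3=23≤28, objective 29.
(x,y)=(3,4): 5·3+2·4=23≤26, 2·3+5·4=26≤28, objective 27.
(x,y)=(4,2): 5·4+2·2=24≤26, 2·4+5·2=18≤28, objective 26.
Maximum is 29 at (x,y)=(4,3).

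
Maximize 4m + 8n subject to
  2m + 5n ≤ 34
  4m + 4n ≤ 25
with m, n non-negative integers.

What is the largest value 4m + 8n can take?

48

(m,n)=(0,6) is feasible, giving 48.
(m,n)=(1,5) is feasible, giving 44.
(m,n)=(0,5) is feasible, giving 40.
The best lattice point is (0,6), giving 48.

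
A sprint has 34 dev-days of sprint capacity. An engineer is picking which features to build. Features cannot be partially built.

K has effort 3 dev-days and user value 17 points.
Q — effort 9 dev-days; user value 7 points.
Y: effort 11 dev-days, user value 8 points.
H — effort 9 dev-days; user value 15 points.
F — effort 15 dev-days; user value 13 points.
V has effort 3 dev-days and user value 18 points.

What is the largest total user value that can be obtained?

Treat it as a binary knapsack problem.
Take K, H, F, and V: effort 3 + 9 + 15 + 3 = 30 ≤ 34, user value 17 + 15 + 13 + 18 = 63.
No other feasible combination does better.

63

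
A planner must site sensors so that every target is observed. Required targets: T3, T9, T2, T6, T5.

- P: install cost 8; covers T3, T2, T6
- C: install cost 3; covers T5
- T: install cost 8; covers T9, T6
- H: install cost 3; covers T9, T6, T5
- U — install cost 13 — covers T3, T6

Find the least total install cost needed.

11

This is an integer covering problem.
Choose P and H: together they cover T3, T9, T2, T6, T5 — every target.
Total install cost: 8 + 3 = 11.
No cover costs less than 11.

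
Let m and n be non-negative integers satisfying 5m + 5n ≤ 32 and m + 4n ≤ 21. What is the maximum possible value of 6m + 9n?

51

(m,n)=(1,5): 5·1+5·5=30≤32, 1·1+4·5=21≤21, objective 51.
(m,n)=(2,4): 5·2+5·4=30≤32, 1·2+4·4=18≤21, objective 48.
Maximum is 51 at (m,n)=(1,5).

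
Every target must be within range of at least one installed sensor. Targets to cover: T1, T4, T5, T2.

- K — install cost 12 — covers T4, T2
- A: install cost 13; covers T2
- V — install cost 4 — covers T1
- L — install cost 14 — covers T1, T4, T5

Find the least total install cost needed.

The greedy cost-per-new-target heuristic would pick V, K, and L for 30, but a cheaper cover exists.
Choose K and L: together they cover T1, T4, T5, T2 — every target.
Total install cost: 12 + 14 = 26.
No cover costs less than 26.

26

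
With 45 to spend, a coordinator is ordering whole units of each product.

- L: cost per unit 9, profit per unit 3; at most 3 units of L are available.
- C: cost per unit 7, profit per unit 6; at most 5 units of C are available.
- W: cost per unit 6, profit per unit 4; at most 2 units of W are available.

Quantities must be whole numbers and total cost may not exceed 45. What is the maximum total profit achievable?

This is a bounded integer knapsack.
C has the best ratio (6/7); taking only C gives at most 5×6 = 30 (stopped by the supply cap of 5).
Mixing does better — 5×C and 1×W: cost 41 ≤ 45, profit 5·6 + 1·4 = 34.

34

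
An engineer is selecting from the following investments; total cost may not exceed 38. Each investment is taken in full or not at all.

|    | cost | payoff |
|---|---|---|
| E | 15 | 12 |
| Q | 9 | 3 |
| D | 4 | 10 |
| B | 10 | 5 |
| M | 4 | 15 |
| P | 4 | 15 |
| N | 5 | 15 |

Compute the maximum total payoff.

67

Take E, D, M, P, and N: cost 15 + 4 + 4 + 4 + 5 = 32 ≤ 38, payoff 12 + 10 + 15 + 15 + 15 = 67.
No other feasible combination does better.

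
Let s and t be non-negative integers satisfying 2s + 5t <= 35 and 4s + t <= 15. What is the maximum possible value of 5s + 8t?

The continuous relaxation peaks at (2.22, 6.11) with value 60.00; rounding to a feasible lattice point costs some objective.
(s,t)=(2,6): 2·2+5·6=34≤35, 4·2+1·6=14≤15, objective 58.
(s,t)=(1,6): 2·1+5·6=32≤35, 4·1+1·6=10≤15, objective 53.
(s,t)=(2,5): 2·2+5·5=29≤35, 4·2+1·5=13≤15, objective 50.
The best lattice point is (2,6), giving 58.

58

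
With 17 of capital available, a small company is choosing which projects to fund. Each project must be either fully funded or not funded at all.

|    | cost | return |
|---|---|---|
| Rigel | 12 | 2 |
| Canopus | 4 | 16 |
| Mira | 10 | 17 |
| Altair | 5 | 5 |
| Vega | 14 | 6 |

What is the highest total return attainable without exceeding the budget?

33

Treat it as a binary knapsack problem.
Mira + Altair: cost 10 + 5 = 15 ≤ 17, return 17 + 5 = 22.
Canopus + Mira: cost 4 + 10 = 14 ≤ 17, return 16 + 17 = 33.
Canopus + Altair: cost 4 + 5 = 9 ≤ 17, return 16 + 5 = 21.
Best is Canopus and Mira with total return 33.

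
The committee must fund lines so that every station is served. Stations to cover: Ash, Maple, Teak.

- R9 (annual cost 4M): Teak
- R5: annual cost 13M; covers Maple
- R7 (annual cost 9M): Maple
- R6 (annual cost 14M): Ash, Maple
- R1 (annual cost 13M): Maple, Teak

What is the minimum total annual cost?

Choose R9 and R6: together they cover Ash, Maple, Teak — every station.
Total annual cost: 4 + 14 = 18.

18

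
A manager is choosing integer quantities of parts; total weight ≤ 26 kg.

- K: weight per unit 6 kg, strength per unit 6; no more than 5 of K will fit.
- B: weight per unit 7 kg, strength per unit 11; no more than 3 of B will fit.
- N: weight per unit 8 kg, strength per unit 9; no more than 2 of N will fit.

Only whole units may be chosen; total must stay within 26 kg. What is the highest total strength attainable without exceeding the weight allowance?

34

Take 2×K and 2×B: weight 26 ≤ 26, strength 2·6 + 2·11 = 34.
No other integer combination yields more.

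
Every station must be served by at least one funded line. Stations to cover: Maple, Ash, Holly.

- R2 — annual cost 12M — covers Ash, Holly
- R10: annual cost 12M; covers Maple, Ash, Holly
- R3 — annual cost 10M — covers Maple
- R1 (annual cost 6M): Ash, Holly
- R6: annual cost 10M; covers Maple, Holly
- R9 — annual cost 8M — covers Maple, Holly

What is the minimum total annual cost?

This is an integer covering problem.
R10 alone covers Maple, Ash, Holly — every station.
Total annual cost: 12.

12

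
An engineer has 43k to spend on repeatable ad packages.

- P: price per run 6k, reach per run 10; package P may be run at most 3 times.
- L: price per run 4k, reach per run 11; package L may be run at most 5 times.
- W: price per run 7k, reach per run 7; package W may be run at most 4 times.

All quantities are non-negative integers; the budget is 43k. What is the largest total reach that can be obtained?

Take 3×P and 5×L: price 38 ≤ 43, reach 3·10 + 5·11 = 85.
L has the best ratio (11/4) and is taken to its limit of 5; remaining capacity is filled optimally with the others.

85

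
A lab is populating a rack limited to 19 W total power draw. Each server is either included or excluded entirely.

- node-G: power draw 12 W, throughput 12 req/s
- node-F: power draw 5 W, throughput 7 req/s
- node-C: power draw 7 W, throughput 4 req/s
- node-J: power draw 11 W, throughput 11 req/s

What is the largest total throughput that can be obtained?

This is a 0-1 knapsack instance.
node-F + node-J: power draw 5 + 11 = 16 ≤ 19, throughput 7 + 11 = 18.
node-G + node-C: power draw 12 + 7 = 19 ≤ 19, throughput 12 + 4 = 16.
node-G + node-F: power draw 12 + 5 = 17 ≤ 19, throughput 12 + 7 = 19.
Best is node-G and node-F with total throughput 19.

19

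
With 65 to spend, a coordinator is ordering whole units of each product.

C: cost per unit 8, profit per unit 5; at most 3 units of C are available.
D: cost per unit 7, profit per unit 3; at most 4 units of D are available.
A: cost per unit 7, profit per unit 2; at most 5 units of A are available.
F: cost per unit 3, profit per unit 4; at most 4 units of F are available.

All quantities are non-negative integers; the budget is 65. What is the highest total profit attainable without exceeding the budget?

3×C, 4×D, and 4×F: cost 64 ≤ 65, profit 3·5 + 4·3 + 4·4 = 43.
3×C, 3×D, 1×A, and 4×F: cost 64 ≤ 65, profit 3·5 + 3·3 + 1·2 + 4·4 = 42.
Best is 43.

43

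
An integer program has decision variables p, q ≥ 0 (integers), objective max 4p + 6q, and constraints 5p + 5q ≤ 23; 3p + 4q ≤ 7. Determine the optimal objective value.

The continuous relaxation peaks at (0, 1.75) with value 10.50; rounding to a feasible lattice point costs some objective.
(p,q)=(1,1): 5·1+5·1=10≤23, 3·1+4·1=7≤7, objective 10.
(p,q)=(2,0): 5·2+5·0=10≤23, 3·2+4·0=6≤7, objective 8.
(p,q)=(0,1): 5·0+5·1=5≤23, 3·0+4·1=4≤7, objective 6.
Maximum is 10 at (p,q)=(1,1).

10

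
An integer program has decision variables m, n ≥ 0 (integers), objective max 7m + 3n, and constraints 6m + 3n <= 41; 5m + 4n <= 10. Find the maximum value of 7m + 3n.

14

(m,n)=(2,0) is feasible, giving 14.
(m,n)=(1,1) is feasible, giving 10.
The best lattice point is (2,0), giving 14.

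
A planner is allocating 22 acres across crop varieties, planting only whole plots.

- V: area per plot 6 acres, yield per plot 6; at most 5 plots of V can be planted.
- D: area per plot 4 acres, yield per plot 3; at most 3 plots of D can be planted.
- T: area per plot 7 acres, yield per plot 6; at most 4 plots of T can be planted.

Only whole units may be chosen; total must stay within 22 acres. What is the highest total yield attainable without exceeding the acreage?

3×V and 1×D: area 22 ≤ 22, yield 3·6 + 1·3 = 21.
3×T: area 21 ≤ 22, yield 3·6 = 18.
Best is 21.

21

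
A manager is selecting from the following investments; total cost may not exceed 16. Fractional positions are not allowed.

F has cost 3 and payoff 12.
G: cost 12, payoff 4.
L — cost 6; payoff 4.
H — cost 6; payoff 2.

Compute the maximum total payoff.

18

Allowing fractional choices, the relaxed optimum would be about 18.3, but investments are indivisible.
F + L + H: cost 3 + 6 + 6 = 15 ≤ 16, payoff 12 + 4 + 2 = 18.
F + L: cost 3 + 6 = 9 ≤ 16, payoff 12 + 4 = 16.
Best is F, L, and H with total payoff 18.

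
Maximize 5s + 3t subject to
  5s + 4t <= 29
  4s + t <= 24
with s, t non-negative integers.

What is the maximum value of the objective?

The continuous relaxation peaks at (5.8, 0) with value 29.00; rounding to a feasible lattice point costs some objective.
(s,t)=(5,1): 5·5+4·1=29≤29, 4·5+1·1=21≤24, objective 28.
(s,t)=(4,2): 5·4+4·2=28≤29, 4·4+1·2=18≤24, objective 26.
No feasible integer point exceeds 28.

28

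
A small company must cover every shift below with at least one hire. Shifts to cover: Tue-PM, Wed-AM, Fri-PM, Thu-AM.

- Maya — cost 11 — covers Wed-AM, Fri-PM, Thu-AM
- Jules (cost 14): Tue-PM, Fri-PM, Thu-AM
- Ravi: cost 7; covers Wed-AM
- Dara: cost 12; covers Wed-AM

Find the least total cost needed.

The greedy cost-per-new-shift heuristic would pick Maya and Jules for 25, but a cheaper cover exists.
Choose Jules and Ravi: together they cover Tue-PM, Wed-AM, Fri-PM, Thu-AM — every shift.
Total cost: 14 + 7 = 21.
No cover costs less than 21.

21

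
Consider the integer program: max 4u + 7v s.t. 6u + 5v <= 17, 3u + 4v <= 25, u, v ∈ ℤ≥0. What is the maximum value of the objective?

21

(u,v)=(0,3): 6·0+5·3=15≤17, 3·0+4·3=12≤25, objective 21.
(u,v)=(1,2): 6·1+5·2=16≤17, 3·1+4·2=11≤25, objective 18.
Maximum is 21 at (u,v)=(0,3).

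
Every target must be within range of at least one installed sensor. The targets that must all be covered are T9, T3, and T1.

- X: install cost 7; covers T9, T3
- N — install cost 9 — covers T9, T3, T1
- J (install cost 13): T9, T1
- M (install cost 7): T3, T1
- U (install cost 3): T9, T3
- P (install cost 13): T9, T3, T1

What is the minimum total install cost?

The greedy cost-per-new-target heuristic would pick U and M for 10, but a cheaper cover exists.
N alone covers T9, T3, T1 — every target.
Total install cost: 9.
No cover costs less than 9.

9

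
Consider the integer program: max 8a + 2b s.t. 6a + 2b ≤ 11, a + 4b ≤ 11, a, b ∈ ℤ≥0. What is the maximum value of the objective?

12

(a,b)=(1,2): 6·1+2·2=10≤11, 1·1+4·2=9≤11, objective 12.
(a,b)=(1,1): 6·1+2·1=8≤11, 1·1+4·1=5≤11, objective 10.
(a,b)=(1,0): 6·1+2·0=6≤11, 1·1+4·0=1≤11, objective 8.
Maximum is 12 at (a,b)=(1,2).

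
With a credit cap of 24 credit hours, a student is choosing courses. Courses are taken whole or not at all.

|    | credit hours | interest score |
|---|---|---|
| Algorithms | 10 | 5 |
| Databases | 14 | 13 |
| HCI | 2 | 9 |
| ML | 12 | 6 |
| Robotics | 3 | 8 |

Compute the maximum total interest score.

30

HCI + ML + Robotics: credit hours 2 + 12 + 3 = 17 ≤ 24, interest score 9 + 6 + 8 = 23.
Algorithms + HCI + Robotics: credit hours 10 + 2 + 3 = 15 ≤ 24, interest score 5 + 9 + 8 = 22.
Databases + HCI + Robotics: credit hours 14 + 2 + 3 = 19 ≤ 24, interest score 13 + 9 + 8 = 30.
Best is Databases, HCI, and Robotics with total interest score 30.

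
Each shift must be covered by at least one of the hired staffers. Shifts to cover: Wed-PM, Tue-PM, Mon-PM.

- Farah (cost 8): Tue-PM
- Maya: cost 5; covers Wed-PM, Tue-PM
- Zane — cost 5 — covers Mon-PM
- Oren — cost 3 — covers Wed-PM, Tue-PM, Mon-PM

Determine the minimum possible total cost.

Oren alone covers Wed-PM, Tue-PM, Mon-PM — every shift.
Total cost: 3.
No cover costs less than 3.

3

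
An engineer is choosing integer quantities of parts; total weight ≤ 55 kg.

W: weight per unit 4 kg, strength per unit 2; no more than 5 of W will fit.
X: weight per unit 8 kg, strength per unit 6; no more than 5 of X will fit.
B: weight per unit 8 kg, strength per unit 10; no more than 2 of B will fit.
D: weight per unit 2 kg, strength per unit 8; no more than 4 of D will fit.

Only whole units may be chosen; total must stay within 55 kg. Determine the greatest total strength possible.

72

1×W, 3×X, 2×B, and 4×D: weight 52 ≤ 55, strength 1·2 + 3·6 + 2·10 + 4·8 = 72.
3×X, 2×B, and 4×D: weight 48 ≤ 55, strength 3·6 + 2·10 + 4·8 = 70.
Best is 72.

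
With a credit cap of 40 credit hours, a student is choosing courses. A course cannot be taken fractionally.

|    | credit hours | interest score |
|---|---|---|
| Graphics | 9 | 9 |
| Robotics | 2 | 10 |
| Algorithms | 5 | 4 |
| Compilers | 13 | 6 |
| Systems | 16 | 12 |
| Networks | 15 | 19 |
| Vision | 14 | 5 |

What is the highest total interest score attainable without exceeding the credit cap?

45

Take Robotics, Algorithms, Systems, and Networks: credit hours 2 + 5 + 16 + 15 = 38 ≤ 40, interest score 10 + 4 + 12 + 19 = 45.
No other feasible combination does better.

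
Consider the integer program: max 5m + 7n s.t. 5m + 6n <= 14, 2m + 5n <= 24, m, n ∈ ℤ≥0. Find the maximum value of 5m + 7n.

14

(m,n)=(0,2): 5·0+6·2=12≤14, 2·0+5·2=10≤24, objective 14.
(m,n)=(1,1): 5·1+6·1=11≤14, 2·1+5·1=7≤24, objective 12.
(m,n)=(0,1): 5·0+6·1=6≤14, 2·0+5·1=5≤24, objective 7.
Maximum is 14 at (m,n)=(0,2).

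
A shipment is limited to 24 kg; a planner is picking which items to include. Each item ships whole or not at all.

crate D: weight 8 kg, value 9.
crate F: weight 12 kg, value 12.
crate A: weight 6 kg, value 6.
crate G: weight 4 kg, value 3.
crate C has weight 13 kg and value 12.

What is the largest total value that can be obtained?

24

Take crate D, crate F, and crate G: weight 8 + 12 + 4 = 24 ≤ 24, value 9 + 12 + 3 = 24.
No other feasible combination does better.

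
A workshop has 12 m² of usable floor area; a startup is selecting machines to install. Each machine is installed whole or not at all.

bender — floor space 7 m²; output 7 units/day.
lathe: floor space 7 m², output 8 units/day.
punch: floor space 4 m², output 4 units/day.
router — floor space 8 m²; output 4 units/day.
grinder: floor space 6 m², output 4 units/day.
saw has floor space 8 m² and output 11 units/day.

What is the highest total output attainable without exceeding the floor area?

Allowing fractional choices, the relaxed optimum would be about 15.6, but machines are indivisible.
lathe + punch: floor space 7 + 4 = 11 ≤ 12, output 8 + 4 = 12.
punch + saw: floor space 4 + 8 = 12 ≤ 12, output 4 + 11 = 15.
Best is punch and saw with total output 15.

15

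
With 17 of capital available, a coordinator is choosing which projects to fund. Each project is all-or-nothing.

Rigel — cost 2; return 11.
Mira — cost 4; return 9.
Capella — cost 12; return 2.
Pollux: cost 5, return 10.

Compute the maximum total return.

This is a 0-1 knapsack instance.
Allowing fractional choices, the relaxed optimum would be about 31.0, but projects are indivisible.
Rigel + Mira: cost 2 + 4 = 6 ≤ 17, return 11 + 9 = 20.
Rigel + Mira + Pollux: cost 2 + 4 + 5 = 11 ≤ 17, return 11 + 9 + 10 = 30.
Rigel + Pollux: cost 2 + 5 = 7 ≤ 17, return 11 + 10 = 21.
Best is Rigel, Mira, and Pollux with total return 30.

30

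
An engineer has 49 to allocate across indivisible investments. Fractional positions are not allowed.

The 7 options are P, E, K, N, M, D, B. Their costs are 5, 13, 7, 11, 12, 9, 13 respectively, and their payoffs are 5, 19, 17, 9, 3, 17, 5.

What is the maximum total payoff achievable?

This is an integer program with binary decision variables.
P + E + K + N + D: cost 5 + 13 + 7 + 11 + 9 = 45 ≤ 49, payoff 5 + 19 + 17 + 9 + 17 = 67.
P + E + K + D + B: cost 5 + 13 + 7 + 9 + 13 = 47 ≤ 49, payoff 5 + 19 + 17 + 17 + 5 = 63.
Best is P, E, K, N, and D with total payoff 67.

67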